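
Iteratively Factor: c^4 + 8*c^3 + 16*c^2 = (c + 4)*(c^3 + 4*c^2) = (c + 4)^2*(c^2) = c*(c + 4)^2*(c)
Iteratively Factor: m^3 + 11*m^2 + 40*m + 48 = (m + 3)*(m^2 + 8*m + 16) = (m + 3)*(m + 4)*(m + 4)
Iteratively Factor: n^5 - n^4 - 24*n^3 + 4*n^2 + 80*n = (n)*(n^4 - n^3 - 24*n^2 + 4*n + 80) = n*(n - 2)*(n^3 + n^2 - 22*n - 40) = n*(n - 2)*(n + 2)*(n^2 - n - 20) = n*(n - 2)*(n + 2)*(n + 4)*(n - 5)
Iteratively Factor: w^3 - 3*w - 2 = (w + 1)*(w^2 - w - 2) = (w - 2)*(w + 1)*(w + 1)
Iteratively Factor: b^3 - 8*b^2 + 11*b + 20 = (b - 5)*(b^2 - 3*b - 4) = (b - 5)*(b + 1)*(b - 4)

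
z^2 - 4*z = z*(z - 4)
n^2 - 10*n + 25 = (n - 5)^2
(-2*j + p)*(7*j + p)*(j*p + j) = -14*j^3*p - 14*j^3 + 5*j^2*p^2 + 5*j^2*p + j*p^3 + j*p^2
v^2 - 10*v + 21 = (v - 7)*(v - 3)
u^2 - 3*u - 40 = (u - 8)*(u + 5)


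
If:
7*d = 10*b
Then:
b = 7*d/10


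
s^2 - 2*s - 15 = (s - 5)*(s + 3)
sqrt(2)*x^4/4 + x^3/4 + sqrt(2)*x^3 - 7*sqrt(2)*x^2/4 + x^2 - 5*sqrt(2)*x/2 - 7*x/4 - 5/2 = (x/2 + 1/2)*(x - 2)*(x + 5)*(sqrt(2)*x/2 + 1/2)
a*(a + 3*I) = a^2 + 3*I*a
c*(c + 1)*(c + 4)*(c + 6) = c^4 + 11*c^3 + 34*c^2 + 24*c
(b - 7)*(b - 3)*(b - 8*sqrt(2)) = b^3 - 8*sqrt(2)*b^2 - 10*b^2 + 21*b + 80*sqrt(2)*b - 168*sqrt(2)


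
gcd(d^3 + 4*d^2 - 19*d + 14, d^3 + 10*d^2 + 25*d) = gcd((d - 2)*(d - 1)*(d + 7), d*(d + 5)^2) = 1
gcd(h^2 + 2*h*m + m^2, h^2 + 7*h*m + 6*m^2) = h + m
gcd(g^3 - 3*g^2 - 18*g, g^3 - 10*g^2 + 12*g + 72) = g - 6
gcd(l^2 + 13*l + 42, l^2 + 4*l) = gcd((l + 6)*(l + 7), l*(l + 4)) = 1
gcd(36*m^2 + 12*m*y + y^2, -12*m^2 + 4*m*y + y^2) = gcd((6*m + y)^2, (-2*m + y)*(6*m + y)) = 6*m + y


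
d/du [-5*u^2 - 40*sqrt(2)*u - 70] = -10*u - 40*sqrt(2)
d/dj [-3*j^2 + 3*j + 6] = 3 - 6*j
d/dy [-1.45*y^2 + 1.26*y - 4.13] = 1.26 - 2.9*y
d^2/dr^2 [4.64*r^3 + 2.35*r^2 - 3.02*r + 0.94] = 27.84*r + 4.7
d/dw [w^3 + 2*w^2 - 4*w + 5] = 3*w^2 + 4*w - 4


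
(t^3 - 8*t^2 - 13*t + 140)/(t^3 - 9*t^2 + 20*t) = (t^2 - 3*t - 28)/(t*(t - 4))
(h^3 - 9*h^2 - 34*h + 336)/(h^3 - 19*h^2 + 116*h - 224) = (h + 6)/(h - 4)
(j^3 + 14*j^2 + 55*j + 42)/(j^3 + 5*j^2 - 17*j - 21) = (j + 6)/(j - 3)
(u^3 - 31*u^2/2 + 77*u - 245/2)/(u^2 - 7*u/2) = u - 12 + 35/u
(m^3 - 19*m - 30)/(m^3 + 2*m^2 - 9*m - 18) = (m - 5)/(m - 3)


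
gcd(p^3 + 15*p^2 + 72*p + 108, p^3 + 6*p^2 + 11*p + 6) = p + 3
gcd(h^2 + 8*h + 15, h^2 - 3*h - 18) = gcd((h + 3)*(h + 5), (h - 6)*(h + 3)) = h + 3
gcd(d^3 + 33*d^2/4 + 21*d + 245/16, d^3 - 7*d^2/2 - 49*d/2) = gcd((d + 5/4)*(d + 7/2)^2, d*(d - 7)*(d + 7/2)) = d + 7/2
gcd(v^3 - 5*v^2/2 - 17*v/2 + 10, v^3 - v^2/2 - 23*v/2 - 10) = v^2 - 3*v/2 - 10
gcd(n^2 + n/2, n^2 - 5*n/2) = n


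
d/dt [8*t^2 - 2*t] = 16*t - 2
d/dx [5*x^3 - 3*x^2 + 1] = 3*x*(5*x - 2)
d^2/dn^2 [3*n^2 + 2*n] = 6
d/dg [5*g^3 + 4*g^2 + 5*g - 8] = 15*g^2 + 8*g + 5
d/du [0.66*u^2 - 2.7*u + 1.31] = 1.32*u - 2.7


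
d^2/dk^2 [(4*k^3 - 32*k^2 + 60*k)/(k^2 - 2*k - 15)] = 144/(k^3 + 9*k^2 + 27*k + 27)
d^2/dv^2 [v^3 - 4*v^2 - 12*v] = 6*v - 8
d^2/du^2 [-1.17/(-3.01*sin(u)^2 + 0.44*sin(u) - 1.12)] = (-42.401268*sin(u)^4 + 4.648644*sin(u)^3 + 79.152606*sin(u)^2 - 9.873864*sin(u) - 7.435584)/(3.01*sin(u)^2 - 0.44*sin(u) + 1.12)^3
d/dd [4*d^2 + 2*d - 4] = 8*d + 2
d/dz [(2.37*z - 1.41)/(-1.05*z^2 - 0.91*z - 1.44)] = (2.4885*z^2 - 2.961*z - 4.6959)/(1.1025*z^4 + 1.911*z^3 + 3.8521*z^2 + 2.6208*z + 2.0736)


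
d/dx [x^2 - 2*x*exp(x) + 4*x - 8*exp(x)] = -2*x*exp(x) + 2*x - 10*exp(x) + 4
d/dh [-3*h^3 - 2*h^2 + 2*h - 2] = -9*h^2 - 4*h + 2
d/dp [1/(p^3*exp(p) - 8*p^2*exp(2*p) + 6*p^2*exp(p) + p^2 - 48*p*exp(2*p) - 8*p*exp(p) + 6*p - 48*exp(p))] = (-p^3*exp(p) + 16*p^2*exp(2*p) - 9*p^2*exp(p) + 112*p*exp(2*p) - 4*p*exp(p) - 2*p + 48*exp(2*p) + 56*exp(p) - 6)/(p^3*exp(p) - 8*p^2*exp(2*p) + 6*p^2*exp(p) + p^2 - 48*p*exp(2*p) - 8*p*exp(p) + 6*p - 48*exp(p))^2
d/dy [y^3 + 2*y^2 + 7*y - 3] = 3*y^2 + 4*y + 7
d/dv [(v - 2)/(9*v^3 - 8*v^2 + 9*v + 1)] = (9*v^3 - 8*v^2 + 9*v - (v - 2)*(27*v^2 - 16*v + 9) + 1)/(9*v^3 - 8*v^2 + 9*v + 1)^2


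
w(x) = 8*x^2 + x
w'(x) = 16*x + 1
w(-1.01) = 7.15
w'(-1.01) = -15.16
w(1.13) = 11.35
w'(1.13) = 19.08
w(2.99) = 74.51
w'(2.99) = 48.84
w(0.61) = 3.59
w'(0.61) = 10.76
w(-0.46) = 1.23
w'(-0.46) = -6.36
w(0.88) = 7.08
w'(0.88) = 15.08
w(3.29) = 89.88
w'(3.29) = 53.64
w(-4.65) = 168.33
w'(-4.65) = -73.40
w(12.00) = 1164.00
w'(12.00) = 193.00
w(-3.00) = 69.00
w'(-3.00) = -47.00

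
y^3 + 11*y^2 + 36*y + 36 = (y + 2)*(y + 3)*(y + 6)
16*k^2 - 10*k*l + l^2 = (-8*k + l)*(-2*k + l)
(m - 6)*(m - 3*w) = m^2 - 3*m*w - 6*m + 18*w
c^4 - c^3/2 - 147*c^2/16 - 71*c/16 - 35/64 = (c - 7/2)*(c + 1/4)^2*(c + 5/2)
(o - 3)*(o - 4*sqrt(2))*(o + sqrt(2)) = o^3 - 3*sqrt(2)*o^2 - 3*o^2 - 8*o + 9*sqrt(2)*o + 24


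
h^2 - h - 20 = (h - 5)*(h + 4)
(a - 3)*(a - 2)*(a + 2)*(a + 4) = a^4 + a^3 - 16*a^2 - 4*a + 48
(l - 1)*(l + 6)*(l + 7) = l^3 + 12*l^2 + 29*l - 42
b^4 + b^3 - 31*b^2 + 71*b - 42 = (b - 3)*(b - 2)*(b - 1)*(b + 7)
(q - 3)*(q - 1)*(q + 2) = q^3 - 2*q^2 - 5*q + 6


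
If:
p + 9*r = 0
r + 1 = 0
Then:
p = 9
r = -1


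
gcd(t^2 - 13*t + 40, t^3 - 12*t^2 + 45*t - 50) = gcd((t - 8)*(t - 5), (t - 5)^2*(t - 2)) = t - 5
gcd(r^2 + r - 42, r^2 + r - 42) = r^2 + r - 42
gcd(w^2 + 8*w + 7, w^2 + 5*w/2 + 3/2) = w + 1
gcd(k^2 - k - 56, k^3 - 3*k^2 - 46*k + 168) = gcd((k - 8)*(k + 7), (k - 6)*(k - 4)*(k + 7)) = k + 7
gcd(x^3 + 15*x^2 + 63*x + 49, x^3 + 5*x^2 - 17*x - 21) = x^2 + 8*x + 7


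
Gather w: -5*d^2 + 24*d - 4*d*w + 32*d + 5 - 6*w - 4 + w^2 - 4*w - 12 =-5*d^2 + 56*d + w^2 + w*(-4*d - 10) - 11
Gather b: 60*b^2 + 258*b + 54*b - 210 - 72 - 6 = 60*b^2 + 312*b - 288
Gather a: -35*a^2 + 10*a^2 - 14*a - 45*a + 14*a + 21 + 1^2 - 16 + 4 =-25*a^2 - 45*a + 10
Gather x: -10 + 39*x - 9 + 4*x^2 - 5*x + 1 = 4*x^2 + 34*x - 18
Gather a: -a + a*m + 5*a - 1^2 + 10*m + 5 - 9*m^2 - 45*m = a*(m + 4) - 9*m^2 - 35*m + 4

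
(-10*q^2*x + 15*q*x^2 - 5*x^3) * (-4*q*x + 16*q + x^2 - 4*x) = 40*q^3*x^2 - 160*q^3*x - 70*q^2*x^3 + 280*q^2*x^2 + 35*q*x^4 - 140*q*x^3 - 5*x^5 + 20*x^4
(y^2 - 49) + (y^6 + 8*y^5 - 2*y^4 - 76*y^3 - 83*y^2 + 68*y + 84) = y^6 + 8*y^5 - 2*y^4 - 76*y^3 - 82*y^2 + 68*y + 35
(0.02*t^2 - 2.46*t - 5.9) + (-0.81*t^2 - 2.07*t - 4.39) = -0.79*t^2 - 4.53*t - 10.29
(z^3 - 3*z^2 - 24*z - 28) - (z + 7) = z^3 - 3*z^2 - 25*z - 35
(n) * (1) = n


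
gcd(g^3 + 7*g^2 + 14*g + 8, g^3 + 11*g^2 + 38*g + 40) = g^2 + 6*g + 8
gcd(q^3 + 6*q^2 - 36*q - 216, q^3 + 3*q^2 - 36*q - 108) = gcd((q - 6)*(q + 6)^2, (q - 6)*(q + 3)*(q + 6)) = q^2 - 36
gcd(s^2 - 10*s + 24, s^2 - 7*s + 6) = s - 6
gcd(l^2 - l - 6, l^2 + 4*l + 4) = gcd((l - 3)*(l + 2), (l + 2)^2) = l + 2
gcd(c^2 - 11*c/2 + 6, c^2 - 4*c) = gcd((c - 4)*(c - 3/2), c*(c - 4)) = c - 4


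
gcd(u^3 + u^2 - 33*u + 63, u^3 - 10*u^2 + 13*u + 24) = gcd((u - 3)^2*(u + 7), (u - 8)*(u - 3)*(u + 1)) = u - 3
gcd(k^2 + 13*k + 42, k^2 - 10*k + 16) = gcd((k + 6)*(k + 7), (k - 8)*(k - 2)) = 1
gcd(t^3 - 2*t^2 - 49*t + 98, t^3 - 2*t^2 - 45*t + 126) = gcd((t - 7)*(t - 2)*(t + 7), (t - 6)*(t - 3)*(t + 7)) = t + 7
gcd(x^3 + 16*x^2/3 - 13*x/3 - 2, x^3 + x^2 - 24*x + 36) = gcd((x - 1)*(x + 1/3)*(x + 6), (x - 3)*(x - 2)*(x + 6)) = x + 6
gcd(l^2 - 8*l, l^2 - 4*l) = l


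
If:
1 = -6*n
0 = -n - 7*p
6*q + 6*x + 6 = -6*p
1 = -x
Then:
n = -1/6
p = 1/42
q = -1/42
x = -1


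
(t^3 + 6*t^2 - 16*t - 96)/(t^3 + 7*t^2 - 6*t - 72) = (t - 4)/(t - 3)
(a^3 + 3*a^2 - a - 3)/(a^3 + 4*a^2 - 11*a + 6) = (a^2 + 4*a + 3)/(a^2 + 5*a - 6)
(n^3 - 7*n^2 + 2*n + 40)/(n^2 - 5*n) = n - 2 - 8/n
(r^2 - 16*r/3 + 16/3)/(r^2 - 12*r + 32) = (r - 4/3)/(r - 8)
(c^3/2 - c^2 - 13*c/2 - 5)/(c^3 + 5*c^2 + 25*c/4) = 2*(c^3 - 2*c^2 - 13*c - 10)/(c*(4*c^2 + 20*c + 25))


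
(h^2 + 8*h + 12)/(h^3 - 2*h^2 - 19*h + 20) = (h^2 + 8*h + 12)/(h^3 - 2*h^2 - 19*h + 20)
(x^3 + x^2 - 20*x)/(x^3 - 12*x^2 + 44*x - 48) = x*(x + 5)/(x^2 - 8*x + 12)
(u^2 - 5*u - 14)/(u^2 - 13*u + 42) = (u + 2)/(u - 6)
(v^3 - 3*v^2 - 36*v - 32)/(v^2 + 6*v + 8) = (v^2 - 7*v - 8)/(v + 2)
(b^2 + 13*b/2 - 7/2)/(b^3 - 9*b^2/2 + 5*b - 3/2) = (b + 7)/(b^2 - 4*b + 3)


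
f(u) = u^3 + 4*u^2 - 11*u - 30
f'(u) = 3*u^2 + 8*u - 11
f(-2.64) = 8.52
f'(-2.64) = -11.21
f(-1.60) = -6.26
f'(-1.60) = -16.12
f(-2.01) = 0.15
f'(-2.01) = -14.96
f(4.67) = 107.71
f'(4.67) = 91.79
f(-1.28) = -11.46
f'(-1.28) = -16.32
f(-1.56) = -6.90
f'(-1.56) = -16.18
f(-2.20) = 2.91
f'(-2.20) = -14.08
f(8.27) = 718.21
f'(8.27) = 260.34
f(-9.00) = -336.00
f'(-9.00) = 160.00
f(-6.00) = -36.00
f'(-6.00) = 49.00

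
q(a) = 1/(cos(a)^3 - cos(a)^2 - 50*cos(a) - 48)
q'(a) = (3*sin(a)*cos(a)^2 - 2*sin(a)*cos(a) - 50*sin(a))/(cos(a)^3 - cos(a)^2 - 50*cos(a) - 48)^2 = (3*cos(a)^2 - 2*cos(a) - 50)*sin(a)/(-cos(a)^3 + cos(a)^2 + 50*cos(a) + 48)^2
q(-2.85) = -0.52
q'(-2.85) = 3.58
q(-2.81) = -0.41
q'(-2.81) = 2.44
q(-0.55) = -0.01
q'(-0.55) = 0.00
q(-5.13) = -0.01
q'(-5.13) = -0.01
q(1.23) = -0.02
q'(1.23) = -0.01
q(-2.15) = -0.05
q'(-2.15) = 0.09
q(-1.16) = -0.01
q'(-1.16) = 0.01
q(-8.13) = -0.03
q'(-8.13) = 0.04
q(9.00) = -0.25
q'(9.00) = -1.16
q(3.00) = -2.22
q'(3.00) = -31.31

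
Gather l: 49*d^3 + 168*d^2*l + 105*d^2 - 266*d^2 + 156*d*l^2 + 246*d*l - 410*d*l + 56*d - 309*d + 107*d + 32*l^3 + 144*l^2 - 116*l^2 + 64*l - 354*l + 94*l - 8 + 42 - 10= 49*d^3 - 161*d^2 - 146*d + 32*l^3 + l^2*(156*d + 28) + l*(168*d^2 - 164*d - 196) + 24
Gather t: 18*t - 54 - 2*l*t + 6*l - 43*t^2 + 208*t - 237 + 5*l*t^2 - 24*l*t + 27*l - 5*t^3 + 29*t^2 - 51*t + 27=33*l - 5*t^3 + t^2*(5*l - 14) + t*(175 - 26*l) - 264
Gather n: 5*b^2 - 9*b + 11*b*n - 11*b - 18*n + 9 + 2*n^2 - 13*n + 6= 5*b^2 - 20*b + 2*n^2 + n*(11*b - 31) + 15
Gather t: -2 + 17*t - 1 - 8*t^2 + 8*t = -8*t^2 + 25*t - 3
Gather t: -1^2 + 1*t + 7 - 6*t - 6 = -5*t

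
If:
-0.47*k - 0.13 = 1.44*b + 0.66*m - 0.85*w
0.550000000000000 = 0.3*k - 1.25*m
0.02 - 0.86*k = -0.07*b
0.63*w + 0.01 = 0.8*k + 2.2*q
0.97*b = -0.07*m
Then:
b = 0.03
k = 0.03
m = -0.43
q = -0.04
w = -0.12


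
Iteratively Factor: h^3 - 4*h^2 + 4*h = (h)*(h^2 - 4*h + 4) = h*(h - 2)*(h - 2)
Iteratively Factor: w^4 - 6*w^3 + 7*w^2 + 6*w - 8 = (w + 1)*(w^3 - 7*w^2 + 14*w - 8) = (w - 1)*(w + 1)*(w^2 - 6*w + 8) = (w - 2)*(w - 1)*(w + 1)*(w - 4)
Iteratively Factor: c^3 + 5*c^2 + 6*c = (c)*(c^2 + 5*c + 6) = c*(c + 2)*(c + 3)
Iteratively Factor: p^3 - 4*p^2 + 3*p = (p - 1)*(p^2 - 3*p) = (p - 3)*(p - 1)*(p)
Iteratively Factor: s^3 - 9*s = (s - 3)*(s^2 + 3*s) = (s - 3)*(s + 3)*(s)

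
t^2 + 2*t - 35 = (t - 5)*(t + 7)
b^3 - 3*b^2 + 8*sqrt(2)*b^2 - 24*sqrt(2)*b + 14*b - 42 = (b - 3)*(b + sqrt(2))*(b + 7*sqrt(2))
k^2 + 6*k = k*(k + 6)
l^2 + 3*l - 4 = (l - 1)*(l + 4)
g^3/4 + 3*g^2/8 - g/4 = g*(g/4 + 1/2)*(g - 1/2)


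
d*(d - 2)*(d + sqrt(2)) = d^3 - 2*d^2 + sqrt(2)*d^2 - 2*sqrt(2)*d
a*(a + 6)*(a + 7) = a^3 + 13*a^2 + 42*a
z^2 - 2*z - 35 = (z - 7)*(z + 5)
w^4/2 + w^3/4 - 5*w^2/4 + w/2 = w*(w/2 + 1)*(w - 1)*(w - 1/2)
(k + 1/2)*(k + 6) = k^2 + 13*k/2 + 3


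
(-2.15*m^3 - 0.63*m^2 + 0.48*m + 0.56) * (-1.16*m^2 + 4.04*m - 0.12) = 2.494*m^5 - 7.9552*m^4 - 2.844*m^3 + 1.3652*m^2 + 2.2048*m - 0.0672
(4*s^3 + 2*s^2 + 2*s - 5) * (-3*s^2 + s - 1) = -12*s^5 - 2*s^4 - 8*s^3 + 15*s^2 - 7*s + 5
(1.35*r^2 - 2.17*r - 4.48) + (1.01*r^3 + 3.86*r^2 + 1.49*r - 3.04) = 1.01*r^3 + 5.21*r^2 - 0.68*r - 7.52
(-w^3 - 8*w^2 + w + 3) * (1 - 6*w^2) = 6*w^5 + 48*w^4 - 7*w^3 - 26*w^2 + w + 3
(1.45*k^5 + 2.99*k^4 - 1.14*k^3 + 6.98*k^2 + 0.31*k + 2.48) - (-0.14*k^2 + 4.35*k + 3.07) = 1.45*k^5 + 2.99*k^4 - 1.14*k^3 + 7.12*k^2 - 4.04*k - 0.59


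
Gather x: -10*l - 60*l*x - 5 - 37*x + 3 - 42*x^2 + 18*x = -10*l - 42*x^2 + x*(-60*l - 19) - 2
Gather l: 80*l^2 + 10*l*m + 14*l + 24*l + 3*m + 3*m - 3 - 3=80*l^2 + l*(10*m + 38) + 6*m - 6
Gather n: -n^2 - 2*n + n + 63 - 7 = -n^2 - n + 56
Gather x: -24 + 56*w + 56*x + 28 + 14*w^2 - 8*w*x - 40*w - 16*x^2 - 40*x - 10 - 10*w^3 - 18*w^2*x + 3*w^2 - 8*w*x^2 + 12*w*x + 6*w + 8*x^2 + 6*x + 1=-10*w^3 + 17*w^2 + 22*w + x^2*(-8*w - 8) + x*(-18*w^2 + 4*w + 22) - 5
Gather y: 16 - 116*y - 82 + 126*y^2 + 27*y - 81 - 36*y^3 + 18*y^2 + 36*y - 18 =-36*y^3 + 144*y^2 - 53*y - 165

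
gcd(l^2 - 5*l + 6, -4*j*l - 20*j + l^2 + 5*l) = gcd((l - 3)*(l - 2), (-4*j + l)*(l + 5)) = 1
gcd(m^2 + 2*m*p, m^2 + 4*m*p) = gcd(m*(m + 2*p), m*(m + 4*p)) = m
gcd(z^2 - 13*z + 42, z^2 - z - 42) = z - 7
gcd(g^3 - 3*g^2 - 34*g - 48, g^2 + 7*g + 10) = g + 2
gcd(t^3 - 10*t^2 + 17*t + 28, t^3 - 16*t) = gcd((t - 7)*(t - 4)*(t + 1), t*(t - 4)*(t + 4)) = t - 4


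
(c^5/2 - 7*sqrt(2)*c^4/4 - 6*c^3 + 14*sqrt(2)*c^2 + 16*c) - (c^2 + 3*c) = c^5/2 - 7*sqrt(2)*c^4/4 - 6*c^3 - c^2 + 14*sqrt(2)*c^2 + 13*c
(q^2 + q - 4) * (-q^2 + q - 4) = -q^4 + q^2 - 8*q + 16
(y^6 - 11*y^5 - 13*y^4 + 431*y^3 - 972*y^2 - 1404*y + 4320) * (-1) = -y^6 + 11*y^5 + 13*y^4 - 431*y^3 + 972*y^2 + 1404*y - 4320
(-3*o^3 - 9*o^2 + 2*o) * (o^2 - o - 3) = -3*o^5 - 6*o^4 + 20*o^3 + 25*o^2 - 6*o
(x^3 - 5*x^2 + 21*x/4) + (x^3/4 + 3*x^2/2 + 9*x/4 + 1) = 5*x^3/4 - 7*x^2/2 + 15*x/2 + 1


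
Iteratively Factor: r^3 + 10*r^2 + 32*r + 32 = (r + 4)*(r^2 + 6*r + 8) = (r + 4)^2*(r + 2)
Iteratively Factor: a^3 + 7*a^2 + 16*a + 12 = (a + 2)*(a^2 + 5*a + 6) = (a + 2)*(a + 3)*(a + 2)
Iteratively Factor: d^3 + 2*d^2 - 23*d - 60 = (d + 3)*(d^2 - d - 20) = (d + 3)*(d + 4)*(d - 5)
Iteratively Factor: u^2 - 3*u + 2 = (u - 1)*(u - 2)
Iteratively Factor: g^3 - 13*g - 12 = (g + 3)*(g^2 - 3*g - 4) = (g - 4)*(g + 3)*(g + 1)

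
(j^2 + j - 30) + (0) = j^2 + j - 30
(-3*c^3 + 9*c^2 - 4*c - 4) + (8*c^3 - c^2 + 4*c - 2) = 5*c^3 + 8*c^2 - 6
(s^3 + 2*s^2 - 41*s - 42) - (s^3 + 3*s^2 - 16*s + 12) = -s^2 - 25*s - 54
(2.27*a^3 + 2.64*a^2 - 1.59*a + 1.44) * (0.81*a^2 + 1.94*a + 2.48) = 1.8387*a^5 + 6.5422*a^4 + 9.4633*a^3 + 4.629*a^2 - 1.1496*a + 3.5712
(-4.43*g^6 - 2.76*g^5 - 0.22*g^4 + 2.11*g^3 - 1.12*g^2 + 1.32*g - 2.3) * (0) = 0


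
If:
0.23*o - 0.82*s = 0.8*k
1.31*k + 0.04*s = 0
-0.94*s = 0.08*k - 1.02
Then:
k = -0.03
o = 3.76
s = 1.09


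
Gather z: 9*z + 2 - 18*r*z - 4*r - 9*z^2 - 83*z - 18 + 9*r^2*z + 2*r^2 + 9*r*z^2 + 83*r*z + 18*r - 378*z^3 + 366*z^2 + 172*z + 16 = 2*r^2 + 14*r - 378*z^3 + z^2*(9*r + 357) + z*(9*r^2 + 65*r + 98)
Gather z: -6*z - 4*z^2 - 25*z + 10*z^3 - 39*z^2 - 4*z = 10*z^3 - 43*z^2 - 35*z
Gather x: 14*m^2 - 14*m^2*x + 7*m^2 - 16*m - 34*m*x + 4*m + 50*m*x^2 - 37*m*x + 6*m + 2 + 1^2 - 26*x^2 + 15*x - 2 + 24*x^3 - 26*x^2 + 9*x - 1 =21*m^2 - 6*m + 24*x^3 + x^2*(50*m - 52) + x*(-14*m^2 - 71*m + 24)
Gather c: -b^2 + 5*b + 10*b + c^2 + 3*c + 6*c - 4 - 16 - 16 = -b^2 + 15*b + c^2 + 9*c - 36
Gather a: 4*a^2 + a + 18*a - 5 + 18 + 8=4*a^2 + 19*a + 21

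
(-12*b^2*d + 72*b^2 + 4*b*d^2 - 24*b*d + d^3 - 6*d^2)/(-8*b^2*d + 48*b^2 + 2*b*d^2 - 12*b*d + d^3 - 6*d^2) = (6*b + d)/(4*b + d)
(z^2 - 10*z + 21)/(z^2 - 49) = (z - 3)/(z + 7)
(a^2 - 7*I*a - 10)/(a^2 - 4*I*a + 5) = (a - 2*I)/(a + I)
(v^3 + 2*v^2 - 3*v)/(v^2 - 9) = v*(v - 1)/(v - 3)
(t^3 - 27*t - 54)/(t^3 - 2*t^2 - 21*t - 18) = (t + 3)/(t + 1)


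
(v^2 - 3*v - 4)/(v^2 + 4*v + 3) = (v - 4)/(v + 3)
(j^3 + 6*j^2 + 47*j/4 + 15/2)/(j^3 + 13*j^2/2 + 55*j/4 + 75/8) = 2*(j + 2)/(2*j + 5)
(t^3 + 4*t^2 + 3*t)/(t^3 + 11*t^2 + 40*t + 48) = t*(t + 1)/(t^2 + 8*t + 16)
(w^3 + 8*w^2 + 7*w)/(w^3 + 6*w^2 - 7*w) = (w + 1)/(w - 1)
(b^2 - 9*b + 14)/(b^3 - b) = (b^2 - 9*b + 14)/(b^3 - b)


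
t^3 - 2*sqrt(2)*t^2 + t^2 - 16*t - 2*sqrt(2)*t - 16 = (t + 1)*(t - 4*sqrt(2))*(t + 2*sqrt(2))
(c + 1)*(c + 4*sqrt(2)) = c^2 + c + 4*sqrt(2)*c + 4*sqrt(2)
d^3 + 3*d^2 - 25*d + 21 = (d - 3)*(d - 1)*(d + 7)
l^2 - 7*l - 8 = (l - 8)*(l + 1)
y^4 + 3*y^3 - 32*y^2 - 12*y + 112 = (y - 4)*(y - 2)*(y + 2)*(y + 7)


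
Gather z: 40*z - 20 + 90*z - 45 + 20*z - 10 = 150*z - 75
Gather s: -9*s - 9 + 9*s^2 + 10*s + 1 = 9*s^2 + s - 8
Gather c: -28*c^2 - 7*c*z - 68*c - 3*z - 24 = -28*c^2 + c*(-7*z - 68) - 3*z - 24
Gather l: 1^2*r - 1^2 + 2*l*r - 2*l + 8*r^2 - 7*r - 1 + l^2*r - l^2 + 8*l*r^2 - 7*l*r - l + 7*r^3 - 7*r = l^2*(r - 1) + l*(8*r^2 - 5*r - 3) + 7*r^3 + 8*r^2 - 13*r - 2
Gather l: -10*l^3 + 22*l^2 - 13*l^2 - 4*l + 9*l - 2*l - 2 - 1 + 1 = -10*l^3 + 9*l^2 + 3*l - 2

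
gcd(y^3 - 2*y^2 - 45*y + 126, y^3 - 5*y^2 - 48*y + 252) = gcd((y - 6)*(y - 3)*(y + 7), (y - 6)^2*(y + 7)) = y^2 + y - 42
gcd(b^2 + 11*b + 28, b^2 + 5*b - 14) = b + 7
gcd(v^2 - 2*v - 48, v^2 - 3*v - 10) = 1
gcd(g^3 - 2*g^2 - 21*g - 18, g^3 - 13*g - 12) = g^2 + 4*g + 3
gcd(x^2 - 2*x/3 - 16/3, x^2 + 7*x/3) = 1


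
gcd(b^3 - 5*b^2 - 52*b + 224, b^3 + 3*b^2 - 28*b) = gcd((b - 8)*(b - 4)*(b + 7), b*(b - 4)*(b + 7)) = b^2 + 3*b - 28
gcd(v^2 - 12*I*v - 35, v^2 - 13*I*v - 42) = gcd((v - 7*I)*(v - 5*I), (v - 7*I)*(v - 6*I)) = v - 7*I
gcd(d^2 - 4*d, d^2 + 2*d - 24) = d - 4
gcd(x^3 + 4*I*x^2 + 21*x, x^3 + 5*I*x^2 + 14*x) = x^2 + 7*I*x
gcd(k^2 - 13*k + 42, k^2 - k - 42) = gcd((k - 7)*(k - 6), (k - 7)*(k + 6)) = k - 7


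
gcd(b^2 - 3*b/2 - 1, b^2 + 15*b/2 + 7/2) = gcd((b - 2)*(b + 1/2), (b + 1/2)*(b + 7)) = b + 1/2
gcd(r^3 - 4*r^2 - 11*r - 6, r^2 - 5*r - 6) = r^2 - 5*r - 6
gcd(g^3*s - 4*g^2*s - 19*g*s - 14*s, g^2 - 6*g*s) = 1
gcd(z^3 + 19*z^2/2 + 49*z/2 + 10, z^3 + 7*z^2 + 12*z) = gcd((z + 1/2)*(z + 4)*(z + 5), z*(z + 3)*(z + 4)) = z + 4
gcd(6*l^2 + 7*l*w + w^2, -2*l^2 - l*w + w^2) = l + w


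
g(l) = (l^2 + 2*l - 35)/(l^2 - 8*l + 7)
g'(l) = (8 - 2*l)*(l^2 + 2*l - 35)/(l^2 - 8*l + 7)^2 + (2*l + 2)/(l^2 - 8*l + 7)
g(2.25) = 4.28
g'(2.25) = -3.62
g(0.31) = -7.43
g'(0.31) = -11.31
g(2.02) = 5.29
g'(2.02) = -5.31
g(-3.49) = -0.63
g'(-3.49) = -0.31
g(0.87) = -40.79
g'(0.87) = -315.71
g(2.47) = 3.60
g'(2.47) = -2.70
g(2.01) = 5.35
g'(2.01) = -5.42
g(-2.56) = -0.99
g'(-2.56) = -0.47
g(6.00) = -2.60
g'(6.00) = -4.88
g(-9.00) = 0.18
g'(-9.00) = -0.07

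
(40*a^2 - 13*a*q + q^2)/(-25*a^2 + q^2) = (-8*a + q)/(5*a + q)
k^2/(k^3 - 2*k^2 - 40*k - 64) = k^2/(k^3 - 2*k^2 - 40*k - 64)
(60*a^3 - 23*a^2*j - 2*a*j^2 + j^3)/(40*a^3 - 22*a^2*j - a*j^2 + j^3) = (3*a - j)/(2*a - j)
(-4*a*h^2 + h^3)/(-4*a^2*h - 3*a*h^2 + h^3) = h/(a + h)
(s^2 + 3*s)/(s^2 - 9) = s/(s - 3)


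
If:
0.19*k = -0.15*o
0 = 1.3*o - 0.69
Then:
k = -0.42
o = 0.53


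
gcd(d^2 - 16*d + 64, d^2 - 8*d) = d - 8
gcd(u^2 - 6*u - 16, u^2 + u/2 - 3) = u + 2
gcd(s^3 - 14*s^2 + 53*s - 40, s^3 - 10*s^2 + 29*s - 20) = s^2 - 6*s + 5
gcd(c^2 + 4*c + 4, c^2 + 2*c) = c + 2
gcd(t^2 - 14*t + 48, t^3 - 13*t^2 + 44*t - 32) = t - 8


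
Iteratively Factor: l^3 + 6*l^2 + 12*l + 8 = (l + 2)*(l^2 + 4*l + 4) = (l + 2)^2*(l + 2)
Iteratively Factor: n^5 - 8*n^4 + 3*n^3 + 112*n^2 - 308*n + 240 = (n + 4)*(n^4 - 12*n^3 + 51*n^2 - 92*n + 60) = (n - 2)*(n + 4)*(n^3 - 10*n^2 + 31*n - 30) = (n - 2)^2*(n + 4)*(n^2 - 8*n + 15) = (n - 5)*(n - 2)^2*(n + 4)*(n - 3)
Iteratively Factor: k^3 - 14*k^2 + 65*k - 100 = (k - 4)*(k^2 - 10*k + 25) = (k - 5)*(k - 4)*(k - 5)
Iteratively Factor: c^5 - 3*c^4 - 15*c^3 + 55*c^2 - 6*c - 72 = (c + 4)*(c^4 - 7*c^3 + 13*c^2 + 3*c - 18) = (c - 3)*(c + 4)*(c^3 - 4*c^2 + c + 6) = (c - 3)^2*(c + 4)*(c^2 - c - 2) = (c - 3)^2*(c + 1)*(c + 4)*(c - 2)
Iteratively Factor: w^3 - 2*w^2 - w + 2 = (w - 1)*(w^2 - w - 2) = (w - 1)*(w + 1)*(w - 2)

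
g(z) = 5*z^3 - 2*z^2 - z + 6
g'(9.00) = 1178.00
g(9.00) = 3480.00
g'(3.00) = 122.00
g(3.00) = 120.00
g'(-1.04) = 19.38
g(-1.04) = -0.75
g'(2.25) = 65.94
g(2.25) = 50.58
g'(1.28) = 18.46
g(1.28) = 11.93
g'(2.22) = 64.05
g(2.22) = 48.63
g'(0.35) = -0.56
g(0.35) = 5.62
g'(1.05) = 11.34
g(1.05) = 8.53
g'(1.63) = 32.33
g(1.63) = 20.71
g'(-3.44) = 190.26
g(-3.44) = -217.77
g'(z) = 15*z^2 - 4*z - 1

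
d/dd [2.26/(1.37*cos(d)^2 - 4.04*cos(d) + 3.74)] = (6.1924*cos(d) - 9.1304)*sin(d)/(1.37*cos(d)^2 - 4.04*cos(d) + 3.74)^2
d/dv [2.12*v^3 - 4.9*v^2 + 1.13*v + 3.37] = 6.36*v^2 - 9.8*v + 1.13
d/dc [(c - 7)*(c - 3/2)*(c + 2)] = 3*c^2 - 13*c - 13/2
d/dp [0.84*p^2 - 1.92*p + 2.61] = 1.68*p - 1.92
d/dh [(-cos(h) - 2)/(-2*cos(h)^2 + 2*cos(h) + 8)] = (cos(h)^2 + 4*cos(h) + 2)*sin(h)/(2*(sin(h)^2 + cos(h) + 3)^2)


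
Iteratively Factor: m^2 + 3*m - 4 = (m - 1)*(m + 4)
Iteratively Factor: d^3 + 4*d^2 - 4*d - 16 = (d - 2)*(d^2 + 6*d + 8) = (d - 2)*(d + 4)*(d + 2)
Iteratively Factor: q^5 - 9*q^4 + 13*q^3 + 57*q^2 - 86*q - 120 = (q - 5)*(q^4 - 4*q^3 - 7*q^2 + 22*q + 24) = (q - 5)*(q + 1)*(q^3 - 5*q^2 - 2*q + 24) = (q - 5)*(q - 4)*(q + 1)*(q^2 - q - 6) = (q - 5)*(q - 4)*(q - 3)*(q + 1)*(q + 2)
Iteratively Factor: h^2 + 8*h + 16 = (h + 4)*(h + 4)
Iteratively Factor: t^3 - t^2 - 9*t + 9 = (t - 3)*(t^2 + 2*t - 3) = (t - 3)*(t - 1)*(t + 3)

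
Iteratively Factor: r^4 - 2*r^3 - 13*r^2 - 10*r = (r + 2)*(r^3 - 4*r^2 - 5*r) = r*(r + 2)*(r^2 - 4*r - 5) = r*(r + 1)*(r + 2)*(r - 5)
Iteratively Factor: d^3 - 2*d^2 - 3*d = (d + 1)*(d^2 - 3*d) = d*(d + 1)*(d - 3)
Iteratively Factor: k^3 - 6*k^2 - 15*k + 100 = (k - 5)*(k^2 - k - 20) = (k - 5)*(k + 4)*(k - 5)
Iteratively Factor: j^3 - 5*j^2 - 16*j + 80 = (j - 4)*(j^2 - j - 20) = (j - 5)*(j - 4)*(j + 4)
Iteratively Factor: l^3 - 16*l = (l - 4)*(l^2 + 4*l) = (l - 4)*(l + 4)*(l)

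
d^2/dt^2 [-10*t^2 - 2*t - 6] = -20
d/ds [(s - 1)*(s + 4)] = 2*s + 3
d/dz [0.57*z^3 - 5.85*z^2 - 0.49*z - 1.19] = 1.71*z^2 - 11.7*z - 0.49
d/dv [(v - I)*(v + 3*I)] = 2*v + 2*I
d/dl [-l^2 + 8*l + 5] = 8 - 2*l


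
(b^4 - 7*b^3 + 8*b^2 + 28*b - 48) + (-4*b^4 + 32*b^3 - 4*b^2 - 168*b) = -3*b^4 + 25*b^3 + 4*b^2 - 140*b - 48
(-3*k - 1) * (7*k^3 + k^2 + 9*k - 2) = -21*k^4 - 10*k^3 - 28*k^2 - 3*k + 2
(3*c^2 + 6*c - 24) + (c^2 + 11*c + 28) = 4*c^2 + 17*c + 4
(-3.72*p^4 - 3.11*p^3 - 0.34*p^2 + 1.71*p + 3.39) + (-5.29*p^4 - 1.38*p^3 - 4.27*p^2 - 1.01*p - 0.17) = -9.01*p^4 - 4.49*p^3 - 4.61*p^2 + 0.7*p + 3.22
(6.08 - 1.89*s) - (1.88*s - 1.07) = 7.15 - 3.77*s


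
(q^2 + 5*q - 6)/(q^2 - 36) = (q - 1)/(q - 6)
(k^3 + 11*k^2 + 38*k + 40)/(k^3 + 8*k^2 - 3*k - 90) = (k^2 + 6*k + 8)/(k^2 + 3*k - 18)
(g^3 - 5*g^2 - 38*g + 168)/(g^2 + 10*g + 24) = (g^2 - 11*g + 28)/(g + 4)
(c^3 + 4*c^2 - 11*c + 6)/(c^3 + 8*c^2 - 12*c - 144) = (c^2 - 2*c + 1)/(c^2 + 2*c - 24)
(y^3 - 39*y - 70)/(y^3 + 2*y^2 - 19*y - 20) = (y^2 - 5*y - 14)/(y^2 - 3*y - 4)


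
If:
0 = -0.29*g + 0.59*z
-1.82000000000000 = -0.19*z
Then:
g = 19.49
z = 9.58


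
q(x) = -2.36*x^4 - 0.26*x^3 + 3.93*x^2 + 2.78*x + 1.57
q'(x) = -9.44*x^3 - 0.78*x^2 + 7.86*x + 2.78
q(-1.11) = 0.10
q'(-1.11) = 6.00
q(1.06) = 5.64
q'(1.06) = -1.01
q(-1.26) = -1.12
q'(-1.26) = 10.52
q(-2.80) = -114.75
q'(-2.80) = 181.88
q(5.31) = -1788.03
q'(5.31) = -1390.85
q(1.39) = 3.52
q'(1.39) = -13.15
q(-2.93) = -140.23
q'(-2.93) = 210.51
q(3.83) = -452.56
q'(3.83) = -508.91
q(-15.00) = -117753.38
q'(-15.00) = 31569.38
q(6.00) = -2954.99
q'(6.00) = -2017.18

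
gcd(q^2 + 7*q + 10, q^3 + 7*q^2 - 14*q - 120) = q + 5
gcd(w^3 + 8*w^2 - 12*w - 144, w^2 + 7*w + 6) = w + 6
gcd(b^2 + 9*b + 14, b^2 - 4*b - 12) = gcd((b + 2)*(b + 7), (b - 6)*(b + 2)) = b + 2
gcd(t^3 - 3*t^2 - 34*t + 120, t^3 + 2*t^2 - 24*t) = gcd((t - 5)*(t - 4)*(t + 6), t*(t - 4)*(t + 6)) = t^2 + 2*t - 24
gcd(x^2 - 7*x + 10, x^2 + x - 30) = x - 5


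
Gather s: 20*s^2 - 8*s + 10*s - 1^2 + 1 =20*s^2 + 2*s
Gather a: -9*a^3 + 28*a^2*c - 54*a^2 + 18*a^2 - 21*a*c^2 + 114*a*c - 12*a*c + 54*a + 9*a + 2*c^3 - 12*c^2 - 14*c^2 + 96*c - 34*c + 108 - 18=-9*a^3 + a^2*(28*c - 36) + a*(-21*c^2 + 102*c + 63) + 2*c^3 - 26*c^2 + 62*c + 90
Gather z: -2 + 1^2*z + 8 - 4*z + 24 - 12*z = 30 - 15*z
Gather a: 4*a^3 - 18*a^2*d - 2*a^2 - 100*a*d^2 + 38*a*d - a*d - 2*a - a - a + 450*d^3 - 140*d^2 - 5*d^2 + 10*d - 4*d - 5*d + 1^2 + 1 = 4*a^3 + a^2*(-18*d - 2) + a*(-100*d^2 + 37*d - 4) + 450*d^3 - 145*d^2 + d + 2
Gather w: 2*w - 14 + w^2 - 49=w^2 + 2*w - 63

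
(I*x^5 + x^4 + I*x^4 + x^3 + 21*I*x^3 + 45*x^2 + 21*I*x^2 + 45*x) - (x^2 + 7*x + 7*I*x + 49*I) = I*x^5 + x^4 + I*x^4 + x^3 + 21*I*x^3 + 44*x^2 + 21*I*x^2 + 38*x - 7*I*x - 49*I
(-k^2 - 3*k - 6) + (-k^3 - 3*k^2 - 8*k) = -k^3 - 4*k^2 - 11*k - 6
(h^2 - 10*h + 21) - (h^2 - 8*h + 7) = 14 - 2*h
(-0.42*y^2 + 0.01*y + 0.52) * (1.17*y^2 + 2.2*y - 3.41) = -0.4914*y^4 - 0.9123*y^3 + 2.0626*y^2 + 1.1099*y - 1.7732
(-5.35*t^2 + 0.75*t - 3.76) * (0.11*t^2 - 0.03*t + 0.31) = -0.5885*t^4 + 0.243*t^3 - 2.0946*t^2 + 0.3453*t - 1.1656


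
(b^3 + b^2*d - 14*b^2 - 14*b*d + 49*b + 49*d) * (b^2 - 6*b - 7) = b^5 + b^4*d - 20*b^4 - 20*b^3*d + 126*b^3 + 126*b^2*d - 196*b^2 - 196*b*d - 343*b - 343*d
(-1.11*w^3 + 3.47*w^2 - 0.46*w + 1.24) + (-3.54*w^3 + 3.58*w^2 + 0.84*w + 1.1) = -4.65*w^3 + 7.05*w^2 + 0.38*w + 2.34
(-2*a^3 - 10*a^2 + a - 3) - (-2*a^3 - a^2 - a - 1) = -9*a^2 + 2*a - 2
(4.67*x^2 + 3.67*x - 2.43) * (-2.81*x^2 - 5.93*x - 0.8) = -13.1227*x^4 - 38.0058*x^3 - 18.6708*x^2 + 11.4739*x + 1.944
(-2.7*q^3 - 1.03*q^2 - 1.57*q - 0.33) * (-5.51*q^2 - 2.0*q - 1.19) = 14.877*q^5 + 11.0753*q^4 + 13.9237*q^3 + 6.184*q^2 + 2.5283*q + 0.3927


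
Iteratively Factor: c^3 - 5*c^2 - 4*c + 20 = (c - 2)*(c^2 - 3*c - 10) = (c - 2)*(c + 2)*(c - 5)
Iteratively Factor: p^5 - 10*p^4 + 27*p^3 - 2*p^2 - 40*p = (p - 5)*(p^4 - 5*p^3 + 2*p^2 + 8*p) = (p - 5)*(p + 1)*(p^3 - 6*p^2 + 8*p) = (p - 5)*(p - 2)*(p + 1)*(p^2 - 4*p) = (p - 5)*(p - 4)*(p - 2)*(p + 1)*(p)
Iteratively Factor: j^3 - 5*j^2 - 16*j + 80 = (j - 4)*(j^2 - j - 20) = (j - 5)*(j - 4)*(j + 4)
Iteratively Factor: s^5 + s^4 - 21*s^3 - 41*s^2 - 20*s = (s + 1)*(s^4 - 21*s^2 - 20*s) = (s - 5)*(s + 1)*(s^3 + 5*s^2 + 4*s) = s*(s - 5)*(s + 1)*(s^2 + 5*s + 4) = s*(s - 5)*(s + 1)*(s + 4)*(s + 1)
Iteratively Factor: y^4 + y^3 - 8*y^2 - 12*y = (y + 2)*(y^3 - y^2 - 6*y) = (y - 3)*(y + 2)*(y^2 + 2*y) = (y - 3)*(y + 2)^2*(y)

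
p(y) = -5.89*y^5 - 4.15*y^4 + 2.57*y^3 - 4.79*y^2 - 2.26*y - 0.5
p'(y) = -29.45*y^4 - 16.6*y^3 + 7.71*y^2 - 9.58*y - 2.26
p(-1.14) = -3.62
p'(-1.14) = -6.47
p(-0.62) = -1.63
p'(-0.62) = 6.25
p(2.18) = -385.29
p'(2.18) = -823.62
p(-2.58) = 418.74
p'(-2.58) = -946.00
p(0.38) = -2.04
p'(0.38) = -6.31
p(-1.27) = -1.96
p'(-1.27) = -20.27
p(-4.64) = 10394.42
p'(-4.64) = -11784.29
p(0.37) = -1.98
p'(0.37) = -6.14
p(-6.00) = 39707.74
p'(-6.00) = -34248.82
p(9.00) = -373562.06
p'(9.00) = -204786.82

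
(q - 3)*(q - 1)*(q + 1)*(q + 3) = q^4 - 10*q^2 + 9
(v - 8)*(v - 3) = v^2 - 11*v + 24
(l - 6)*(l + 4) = l^2 - 2*l - 24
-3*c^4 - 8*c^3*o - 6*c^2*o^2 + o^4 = (-3*c + o)*(c + o)^3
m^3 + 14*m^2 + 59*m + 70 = (m + 2)*(m + 5)*(m + 7)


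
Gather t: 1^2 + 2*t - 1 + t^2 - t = t^2 + t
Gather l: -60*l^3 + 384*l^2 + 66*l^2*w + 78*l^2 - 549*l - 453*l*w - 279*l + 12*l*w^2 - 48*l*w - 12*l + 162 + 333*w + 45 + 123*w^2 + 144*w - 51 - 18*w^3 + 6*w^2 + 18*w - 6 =-60*l^3 + l^2*(66*w + 462) + l*(12*w^2 - 501*w - 840) - 18*w^3 + 129*w^2 + 495*w + 150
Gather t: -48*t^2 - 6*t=-48*t^2 - 6*t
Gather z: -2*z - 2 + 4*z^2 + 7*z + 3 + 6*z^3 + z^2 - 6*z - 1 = 6*z^3 + 5*z^2 - z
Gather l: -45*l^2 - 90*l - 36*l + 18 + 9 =-45*l^2 - 126*l + 27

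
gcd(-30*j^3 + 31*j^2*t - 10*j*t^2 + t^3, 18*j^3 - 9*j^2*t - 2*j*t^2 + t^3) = 6*j^2 - 5*j*t + t^2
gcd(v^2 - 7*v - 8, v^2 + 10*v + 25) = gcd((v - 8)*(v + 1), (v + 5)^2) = 1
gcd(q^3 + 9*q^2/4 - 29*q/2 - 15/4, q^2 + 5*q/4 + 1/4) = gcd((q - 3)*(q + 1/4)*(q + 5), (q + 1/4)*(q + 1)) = q + 1/4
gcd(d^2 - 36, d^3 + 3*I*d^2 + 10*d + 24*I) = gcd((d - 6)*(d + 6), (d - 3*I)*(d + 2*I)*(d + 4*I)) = 1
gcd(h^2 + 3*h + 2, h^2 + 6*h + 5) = h + 1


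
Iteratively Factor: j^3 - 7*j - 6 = (j + 1)*(j^2 - j - 6) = (j + 1)*(j + 2)*(j - 3)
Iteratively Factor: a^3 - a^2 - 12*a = (a - 4)*(a^2 + 3*a) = a*(a - 4)*(a + 3)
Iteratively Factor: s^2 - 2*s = (s - 2)*(s)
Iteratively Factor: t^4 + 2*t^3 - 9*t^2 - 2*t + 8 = (t + 1)*(t^3 + t^2 - 10*t + 8) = (t - 2)*(t + 1)*(t^2 + 3*t - 4) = (t - 2)*(t - 1)*(t + 1)*(t + 4)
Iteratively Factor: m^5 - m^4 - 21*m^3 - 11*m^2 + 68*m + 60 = (m - 5)*(m^4 + 4*m^3 - m^2 - 16*m - 12) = (m - 5)*(m - 2)*(m^3 + 6*m^2 + 11*m + 6) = (m - 5)*(m - 2)*(m + 1)*(m^2 + 5*m + 6) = (m - 5)*(m - 2)*(m + 1)*(m + 2)*(m + 3)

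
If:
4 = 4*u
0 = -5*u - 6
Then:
No Solution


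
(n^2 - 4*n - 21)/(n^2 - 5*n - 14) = (n + 3)/(n + 2)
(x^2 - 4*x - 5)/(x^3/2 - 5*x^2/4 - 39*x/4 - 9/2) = 4*(-x^2 + 4*x + 5)/(-2*x^3 + 5*x^2 + 39*x + 18)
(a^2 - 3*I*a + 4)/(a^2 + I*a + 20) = (a + I)/(a + 5*I)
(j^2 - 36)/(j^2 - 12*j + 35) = (j^2 - 36)/(j^2 - 12*j + 35)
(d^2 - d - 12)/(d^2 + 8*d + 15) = (d - 4)/(d + 5)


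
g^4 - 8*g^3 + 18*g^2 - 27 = (g - 3)^3*(g + 1)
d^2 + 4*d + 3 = (d + 1)*(d + 3)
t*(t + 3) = t^2 + 3*t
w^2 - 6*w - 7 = (w - 7)*(w + 1)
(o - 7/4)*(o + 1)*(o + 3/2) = o^3 + 3*o^2/4 - 23*o/8 - 21/8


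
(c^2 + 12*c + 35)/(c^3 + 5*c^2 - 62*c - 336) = (c + 5)/(c^2 - 2*c - 48)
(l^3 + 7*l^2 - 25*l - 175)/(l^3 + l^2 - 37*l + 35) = (l + 5)/(l - 1)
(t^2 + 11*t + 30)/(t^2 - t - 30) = (t + 6)/(t - 6)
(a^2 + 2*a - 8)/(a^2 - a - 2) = (a + 4)/(a + 1)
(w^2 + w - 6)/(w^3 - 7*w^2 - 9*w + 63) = (w - 2)/(w^2 - 10*w + 21)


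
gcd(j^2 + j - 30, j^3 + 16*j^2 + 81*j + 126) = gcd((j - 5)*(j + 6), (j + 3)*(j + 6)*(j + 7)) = j + 6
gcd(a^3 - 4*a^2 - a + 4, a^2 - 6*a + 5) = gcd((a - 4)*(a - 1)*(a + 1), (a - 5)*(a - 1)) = a - 1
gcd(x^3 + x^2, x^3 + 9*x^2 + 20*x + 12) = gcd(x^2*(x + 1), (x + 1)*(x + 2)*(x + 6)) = x + 1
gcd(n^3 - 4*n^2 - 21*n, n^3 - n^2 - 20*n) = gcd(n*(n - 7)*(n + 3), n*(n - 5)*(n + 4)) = n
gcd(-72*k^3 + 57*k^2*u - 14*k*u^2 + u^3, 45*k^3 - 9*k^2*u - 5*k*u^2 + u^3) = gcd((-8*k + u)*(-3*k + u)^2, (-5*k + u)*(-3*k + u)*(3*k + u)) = -3*k + u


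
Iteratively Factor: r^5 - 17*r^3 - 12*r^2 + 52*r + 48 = (r + 2)*(r^4 - 2*r^3 - 13*r^2 + 14*r + 24) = (r - 4)*(r + 2)*(r^3 + 2*r^2 - 5*r - 6) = (r - 4)*(r - 2)*(r + 2)*(r^2 + 4*r + 3) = (r - 4)*(r - 2)*(r + 1)*(r + 2)*(r + 3)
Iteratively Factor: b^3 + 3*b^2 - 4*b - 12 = (b - 2)*(b^2 + 5*b + 6) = (b - 2)*(b + 2)*(b + 3)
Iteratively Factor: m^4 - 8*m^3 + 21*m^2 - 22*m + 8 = (m - 4)*(m^3 - 4*m^2 + 5*m - 2) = (m - 4)*(m - 1)*(m^2 - 3*m + 2) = (m - 4)*(m - 1)^2*(m - 2)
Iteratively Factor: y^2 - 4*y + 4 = (y - 2)*(y - 2)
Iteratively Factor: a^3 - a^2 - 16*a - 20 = (a + 2)*(a^2 - 3*a - 10) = (a + 2)^2*(a - 5)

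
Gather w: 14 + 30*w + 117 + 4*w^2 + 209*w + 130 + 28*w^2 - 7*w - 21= 32*w^2 + 232*w + 240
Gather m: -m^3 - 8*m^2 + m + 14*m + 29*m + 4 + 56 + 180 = -m^3 - 8*m^2 + 44*m + 240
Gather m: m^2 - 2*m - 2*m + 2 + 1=m^2 - 4*m + 3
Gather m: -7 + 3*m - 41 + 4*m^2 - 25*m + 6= 4*m^2 - 22*m - 42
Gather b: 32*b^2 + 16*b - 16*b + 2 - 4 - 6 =32*b^2 - 8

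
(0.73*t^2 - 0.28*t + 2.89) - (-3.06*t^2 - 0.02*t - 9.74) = 3.79*t^2 - 0.26*t + 12.63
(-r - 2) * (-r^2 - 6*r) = r^3 + 8*r^2 + 12*r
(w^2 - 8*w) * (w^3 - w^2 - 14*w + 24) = w^5 - 9*w^4 - 6*w^3 + 136*w^2 - 192*w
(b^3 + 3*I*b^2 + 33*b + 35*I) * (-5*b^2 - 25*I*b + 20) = -5*b^5 - 40*I*b^4 - 70*b^3 - 940*I*b^2 + 1535*b + 700*I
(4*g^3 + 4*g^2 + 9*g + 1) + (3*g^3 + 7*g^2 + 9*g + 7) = 7*g^3 + 11*g^2 + 18*g + 8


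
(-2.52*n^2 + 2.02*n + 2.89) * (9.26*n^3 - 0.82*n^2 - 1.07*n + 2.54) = -23.3352*n^5 + 20.7716*n^4 + 27.8014*n^3 - 10.932*n^2 + 2.0385*n + 7.3406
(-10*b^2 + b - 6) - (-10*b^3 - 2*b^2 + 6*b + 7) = 10*b^3 - 8*b^2 - 5*b - 13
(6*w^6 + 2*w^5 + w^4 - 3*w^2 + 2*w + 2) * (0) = 0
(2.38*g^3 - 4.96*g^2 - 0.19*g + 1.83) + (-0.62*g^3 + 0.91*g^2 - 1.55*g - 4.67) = 1.76*g^3 - 4.05*g^2 - 1.74*g - 2.84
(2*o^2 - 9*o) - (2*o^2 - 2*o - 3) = 3 - 7*o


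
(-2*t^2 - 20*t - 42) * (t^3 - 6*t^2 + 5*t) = -2*t^5 - 8*t^4 + 68*t^3 + 152*t^2 - 210*t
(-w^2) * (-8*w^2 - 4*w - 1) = 8*w^4 + 4*w^3 + w^2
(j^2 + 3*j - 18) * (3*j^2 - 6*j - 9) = 3*j^4 + 3*j^3 - 81*j^2 + 81*j + 162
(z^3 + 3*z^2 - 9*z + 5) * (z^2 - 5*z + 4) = z^5 - 2*z^4 - 20*z^3 + 62*z^2 - 61*z + 20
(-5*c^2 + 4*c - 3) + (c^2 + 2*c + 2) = -4*c^2 + 6*c - 1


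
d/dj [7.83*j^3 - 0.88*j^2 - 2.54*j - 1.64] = 23.49*j^2 - 1.76*j - 2.54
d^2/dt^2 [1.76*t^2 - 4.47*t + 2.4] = 3.52000000000000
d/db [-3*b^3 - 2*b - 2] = -9*b^2 - 2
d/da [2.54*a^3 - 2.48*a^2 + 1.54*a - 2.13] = 7.62*a^2 - 4.96*a + 1.54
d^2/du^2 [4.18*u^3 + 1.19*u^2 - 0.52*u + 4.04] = 25.08*u + 2.38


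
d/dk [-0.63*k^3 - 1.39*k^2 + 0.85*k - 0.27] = -1.89*k^2 - 2.78*k + 0.85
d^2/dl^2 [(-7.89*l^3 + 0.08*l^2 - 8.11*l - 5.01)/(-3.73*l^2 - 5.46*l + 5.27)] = (6.82121026329696e-13*l^4 + 1009.541852*l^3 - 953.384262*l^2 + 2883.47952*l + 957.950234)/(51.895117*l^6 + 227.893302*l^5 + 113.628855*l^4 - 481.19526*l^3 - 160.542645*l^2 + 454.920102*l - 146.363183)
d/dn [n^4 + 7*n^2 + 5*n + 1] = 4*n^3 + 14*n + 5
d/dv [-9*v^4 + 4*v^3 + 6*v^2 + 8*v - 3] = -36*v^3 + 12*v^2 + 12*v + 8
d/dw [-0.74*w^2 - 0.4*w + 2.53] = -1.48*w - 0.4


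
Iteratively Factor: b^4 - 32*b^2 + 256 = (b - 4)*(b^3 + 4*b^2 - 16*b - 64) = (b - 4)^2*(b^2 + 8*b + 16) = (b - 4)^2*(b + 4)*(b + 4)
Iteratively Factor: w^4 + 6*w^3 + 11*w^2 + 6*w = (w + 2)*(w^3 + 4*w^2 + 3*w) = (w + 2)*(w + 3)*(w^2 + w) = w*(w + 2)*(w + 3)*(w + 1)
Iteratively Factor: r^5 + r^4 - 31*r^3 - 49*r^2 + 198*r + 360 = (r + 2)*(r^4 - r^3 - 29*r^2 + 9*r + 180) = (r + 2)*(r + 3)*(r^3 - 4*r^2 - 17*r + 60) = (r + 2)*(r + 3)*(r + 4)*(r^2 - 8*r + 15) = (r - 3)*(r + 2)*(r + 3)*(r + 4)*(r - 5)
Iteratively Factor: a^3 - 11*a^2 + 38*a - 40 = (a - 5)*(a^2 - 6*a + 8) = (a - 5)*(a - 4)*(a - 2)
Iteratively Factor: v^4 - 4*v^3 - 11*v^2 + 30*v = (v - 5)*(v^3 + v^2 - 6*v) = v*(v - 5)*(v^2 + v - 6) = v*(v - 5)*(v + 3)*(v - 2)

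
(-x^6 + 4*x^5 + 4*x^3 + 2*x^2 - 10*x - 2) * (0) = 0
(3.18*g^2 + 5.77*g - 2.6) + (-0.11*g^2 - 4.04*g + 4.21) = 3.07*g^2 + 1.73*g + 1.61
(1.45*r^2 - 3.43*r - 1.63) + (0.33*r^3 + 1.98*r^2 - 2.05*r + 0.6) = 0.33*r^3 + 3.43*r^2 - 5.48*r - 1.03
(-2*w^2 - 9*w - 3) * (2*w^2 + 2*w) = -4*w^4 - 22*w^3 - 24*w^2 - 6*w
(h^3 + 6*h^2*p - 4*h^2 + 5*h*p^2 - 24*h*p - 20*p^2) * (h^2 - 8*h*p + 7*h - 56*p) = h^5 - 2*h^4*p + 3*h^4 - 43*h^3*p^2 - 6*h^3*p - 28*h^3 - 40*h^2*p^3 - 129*h^2*p^2 + 56*h^2*p - 120*h*p^3 + 1204*h*p^2 + 1120*p^3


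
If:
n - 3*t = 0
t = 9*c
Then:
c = t/9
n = 3*t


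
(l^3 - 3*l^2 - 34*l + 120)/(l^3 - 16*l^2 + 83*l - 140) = (l + 6)/(l - 7)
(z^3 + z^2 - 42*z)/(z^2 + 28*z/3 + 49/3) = 3*z*(z - 6)/(3*z + 7)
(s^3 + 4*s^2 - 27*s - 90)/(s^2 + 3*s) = s + 1 - 30/s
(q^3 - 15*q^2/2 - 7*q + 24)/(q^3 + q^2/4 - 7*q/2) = 2*(2*q^2 - 19*q + 24)/(q*(4*q - 7))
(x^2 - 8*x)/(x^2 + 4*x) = (x - 8)/(x + 4)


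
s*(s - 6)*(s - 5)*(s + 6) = s^4 - 5*s^3 - 36*s^2 + 180*s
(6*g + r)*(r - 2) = 6*g*r - 12*g + r^2 - 2*r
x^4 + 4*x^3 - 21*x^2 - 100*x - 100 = (x - 5)*(x + 2)^2*(x + 5)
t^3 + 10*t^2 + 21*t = t*(t + 3)*(t + 7)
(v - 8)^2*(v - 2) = v^3 - 18*v^2 + 96*v - 128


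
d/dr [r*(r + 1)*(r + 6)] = 3*r^2 + 14*r + 6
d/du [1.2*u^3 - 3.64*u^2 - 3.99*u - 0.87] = 3.6*u^2 - 7.28*u - 3.99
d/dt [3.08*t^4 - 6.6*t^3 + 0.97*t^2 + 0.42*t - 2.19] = 12.32*t^3 - 19.8*t^2 + 1.94*t + 0.42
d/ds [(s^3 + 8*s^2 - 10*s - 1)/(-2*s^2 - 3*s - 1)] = (-2*s^4 - 6*s^3 - 47*s^2 - 20*s + 7)/(4*s^4 + 12*s^3 + 13*s^2 + 6*s + 1)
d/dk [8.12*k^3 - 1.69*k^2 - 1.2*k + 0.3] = 24.36*k^2 - 3.38*k - 1.2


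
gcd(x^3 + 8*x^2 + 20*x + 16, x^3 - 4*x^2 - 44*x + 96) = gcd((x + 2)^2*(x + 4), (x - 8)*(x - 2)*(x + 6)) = 1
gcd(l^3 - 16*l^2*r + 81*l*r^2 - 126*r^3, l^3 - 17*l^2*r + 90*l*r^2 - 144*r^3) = l^2 - 9*l*r + 18*r^2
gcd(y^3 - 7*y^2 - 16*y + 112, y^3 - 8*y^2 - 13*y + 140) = y^2 - 3*y - 28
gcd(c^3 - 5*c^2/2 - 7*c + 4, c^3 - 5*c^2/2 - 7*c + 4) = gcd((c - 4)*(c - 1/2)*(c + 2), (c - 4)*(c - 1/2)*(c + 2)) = c^3 - 5*c^2/2 - 7*c + 4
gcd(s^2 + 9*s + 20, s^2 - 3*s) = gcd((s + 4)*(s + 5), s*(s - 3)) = 1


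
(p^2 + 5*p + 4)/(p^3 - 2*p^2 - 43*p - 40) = (p + 4)/(p^2 - 3*p - 40)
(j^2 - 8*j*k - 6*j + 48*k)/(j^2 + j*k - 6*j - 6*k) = (j - 8*k)/(j + k)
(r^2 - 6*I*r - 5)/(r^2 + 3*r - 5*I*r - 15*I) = (r - I)/(r + 3)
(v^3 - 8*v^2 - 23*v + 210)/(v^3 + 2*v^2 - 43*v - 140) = (v - 6)/(v + 4)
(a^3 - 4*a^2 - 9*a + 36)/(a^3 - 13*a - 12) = (a - 3)/(a + 1)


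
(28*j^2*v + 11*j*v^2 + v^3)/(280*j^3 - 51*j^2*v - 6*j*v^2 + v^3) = v*(4*j + v)/(40*j^2 - 13*j*v + v^2)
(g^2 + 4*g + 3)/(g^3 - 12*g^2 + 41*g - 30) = (g^2 + 4*g + 3)/(g^3 - 12*g^2 + 41*g - 30)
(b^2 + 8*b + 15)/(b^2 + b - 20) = (b + 3)/(b - 4)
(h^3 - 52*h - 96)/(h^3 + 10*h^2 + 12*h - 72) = (h^2 - 6*h - 16)/(h^2 + 4*h - 12)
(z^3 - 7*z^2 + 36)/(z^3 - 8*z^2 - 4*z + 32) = (z^2 - 9*z + 18)/(z^2 - 10*z + 16)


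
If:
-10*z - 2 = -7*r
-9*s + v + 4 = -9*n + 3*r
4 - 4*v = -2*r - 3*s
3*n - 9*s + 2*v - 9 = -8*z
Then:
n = 976*z/399 - 43/21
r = 10*z/7 + 2/7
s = 892*z/399 - 12/7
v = 318*z/133 - 1/7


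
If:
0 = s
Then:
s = 0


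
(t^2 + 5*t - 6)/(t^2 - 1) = (t + 6)/(t + 1)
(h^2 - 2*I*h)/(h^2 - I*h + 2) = h/(h + I)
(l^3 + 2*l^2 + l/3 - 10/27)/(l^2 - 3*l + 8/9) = (9*l^2 + 21*l + 10)/(3*(3*l - 8))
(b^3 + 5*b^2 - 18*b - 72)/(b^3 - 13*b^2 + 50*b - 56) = (b^2 + 9*b + 18)/(b^2 - 9*b + 14)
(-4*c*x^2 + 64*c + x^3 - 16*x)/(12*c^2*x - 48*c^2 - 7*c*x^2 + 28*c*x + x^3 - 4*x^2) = (x + 4)/(-3*c + x)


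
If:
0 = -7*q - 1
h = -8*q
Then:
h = 8/7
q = -1/7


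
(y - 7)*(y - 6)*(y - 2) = y^3 - 15*y^2 + 68*y - 84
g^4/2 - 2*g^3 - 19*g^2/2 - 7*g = g*(g/2 + 1/2)*(g - 7)*(g + 2)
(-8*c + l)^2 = 64*c^2 - 16*c*l + l^2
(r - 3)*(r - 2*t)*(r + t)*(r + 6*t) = r^4 + 5*r^3*t - 3*r^3 - 8*r^2*t^2 - 15*r^2*t - 12*r*t^3 + 24*r*t^2 + 36*t^3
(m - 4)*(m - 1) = m^2 - 5*m + 4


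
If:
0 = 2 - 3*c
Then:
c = 2/3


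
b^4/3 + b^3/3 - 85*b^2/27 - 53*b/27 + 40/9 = (b/3 + 1)*(b - 8/3)*(b - 1)*(b + 5/3)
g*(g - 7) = g^2 - 7*g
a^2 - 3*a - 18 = (a - 6)*(a + 3)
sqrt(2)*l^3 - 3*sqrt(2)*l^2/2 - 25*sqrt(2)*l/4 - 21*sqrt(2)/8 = (l - 7/2)*(l + 3/2)*(sqrt(2)*l + sqrt(2)/2)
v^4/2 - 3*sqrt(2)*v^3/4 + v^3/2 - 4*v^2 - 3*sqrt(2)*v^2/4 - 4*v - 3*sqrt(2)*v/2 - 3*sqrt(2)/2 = (v/2 + 1/2)*(v - 3*sqrt(2))*(v + sqrt(2)/2)*(v + sqrt(2))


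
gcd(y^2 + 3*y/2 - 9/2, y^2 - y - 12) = y + 3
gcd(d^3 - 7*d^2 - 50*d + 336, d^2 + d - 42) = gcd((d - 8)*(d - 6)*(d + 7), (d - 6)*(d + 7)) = d^2 + d - 42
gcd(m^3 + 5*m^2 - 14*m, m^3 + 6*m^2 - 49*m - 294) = m + 7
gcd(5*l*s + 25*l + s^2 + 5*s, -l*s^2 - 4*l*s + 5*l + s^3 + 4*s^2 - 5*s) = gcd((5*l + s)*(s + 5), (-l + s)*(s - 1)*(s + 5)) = s + 5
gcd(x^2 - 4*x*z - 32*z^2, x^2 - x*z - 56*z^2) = x - 8*z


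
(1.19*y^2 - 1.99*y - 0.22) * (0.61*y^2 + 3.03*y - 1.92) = 0.7259*y^4 + 2.3918*y^3 - 8.4487*y^2 + 3.1542*y + 0.4224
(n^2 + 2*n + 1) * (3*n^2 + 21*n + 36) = 3*n^4 + 27*n^3 + 81*n^2 + 93*n + 36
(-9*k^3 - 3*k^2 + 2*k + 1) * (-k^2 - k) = 9*k^5 + 12*k^4 + k^3 - 3*k^2 - k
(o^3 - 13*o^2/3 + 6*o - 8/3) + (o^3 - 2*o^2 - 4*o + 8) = 2*o^3 - 19*o^2/3 + 2*o + 16/3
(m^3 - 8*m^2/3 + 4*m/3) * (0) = 0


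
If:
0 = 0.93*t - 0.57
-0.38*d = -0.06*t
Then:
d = 0.10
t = 0.61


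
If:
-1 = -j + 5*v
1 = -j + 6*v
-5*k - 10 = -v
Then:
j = 11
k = -8/5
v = 2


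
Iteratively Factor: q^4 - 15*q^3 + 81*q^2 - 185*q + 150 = (q - 2)*(q^3 - 13*q^2 + 55*q - 75) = (q - 5)*(q - 2)*(q^2 - 8*q + 15) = (q - 5)^2*(q - 2)*(q - 3)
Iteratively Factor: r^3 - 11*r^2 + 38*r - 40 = (r - 5)*(r^2 - 6*r + 8) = (r - 5)*(r - 2)*(r - 4)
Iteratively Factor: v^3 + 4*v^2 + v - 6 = (v + 3)*(v^2 + v - 2) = (v - 1)*(v + 3)*(v + 2)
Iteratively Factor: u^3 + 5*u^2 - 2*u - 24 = (u - 2)*(u^2 + 7*u + 12) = (u - 2)*(u + 3)*(u + 4)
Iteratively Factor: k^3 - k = (k + 1)*(k^2 - k) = k*(k + 1)*(k - 1)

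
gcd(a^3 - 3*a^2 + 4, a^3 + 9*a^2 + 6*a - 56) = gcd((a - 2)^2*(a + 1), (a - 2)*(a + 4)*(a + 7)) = a - 2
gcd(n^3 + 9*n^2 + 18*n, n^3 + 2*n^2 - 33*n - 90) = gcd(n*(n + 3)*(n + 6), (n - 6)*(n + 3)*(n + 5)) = n + 3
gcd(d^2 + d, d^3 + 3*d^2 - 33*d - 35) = d + 1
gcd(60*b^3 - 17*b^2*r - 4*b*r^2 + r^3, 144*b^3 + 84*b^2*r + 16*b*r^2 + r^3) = 4*b + r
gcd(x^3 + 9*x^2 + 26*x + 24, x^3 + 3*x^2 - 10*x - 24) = x^2 + 6*x + 8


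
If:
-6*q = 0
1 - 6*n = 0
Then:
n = 1/6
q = 0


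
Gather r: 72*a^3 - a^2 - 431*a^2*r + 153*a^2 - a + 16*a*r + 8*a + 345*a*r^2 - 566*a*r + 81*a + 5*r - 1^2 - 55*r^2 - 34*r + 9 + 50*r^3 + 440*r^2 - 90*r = 72*a^3 + 152*a^2 + 88*a + 50*r^3 + r^2*(345*a + 385) + r*(-431*a^2 - 550*a - 119) + 8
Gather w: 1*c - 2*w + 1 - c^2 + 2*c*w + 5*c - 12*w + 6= -c^2 + 6*c + w*(2*c - 14) + 7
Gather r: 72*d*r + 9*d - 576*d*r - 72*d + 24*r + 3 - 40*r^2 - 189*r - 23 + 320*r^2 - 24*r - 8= -63*d + 280*r^2 + r*(-504*d - 189) - 28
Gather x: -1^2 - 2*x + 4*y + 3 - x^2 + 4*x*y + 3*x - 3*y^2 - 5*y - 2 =-x^2 + x*(4*y + 1) - 3*y^2 - y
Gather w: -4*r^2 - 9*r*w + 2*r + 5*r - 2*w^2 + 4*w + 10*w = -4*r^2 + 7*r - 2*w^2 + w*(14 - 9*r)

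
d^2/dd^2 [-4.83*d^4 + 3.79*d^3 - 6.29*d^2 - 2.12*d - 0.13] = -57.96*d^2 + 22.74*d - 12.58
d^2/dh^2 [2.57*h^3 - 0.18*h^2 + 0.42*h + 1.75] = 15.42*h - 0.36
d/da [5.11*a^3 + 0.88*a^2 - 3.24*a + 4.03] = 15.33*a^2 + 1.76*a - 3.24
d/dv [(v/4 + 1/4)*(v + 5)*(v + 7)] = 3*v^2/4 + 13*v/2 + 47/4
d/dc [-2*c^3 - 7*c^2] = 2*c*(-3*c - 7)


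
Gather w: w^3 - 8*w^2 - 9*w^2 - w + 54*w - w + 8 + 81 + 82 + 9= w^3 - 17*w^2 + 52*w + 180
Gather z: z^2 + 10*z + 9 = z^2 + 10*z + 9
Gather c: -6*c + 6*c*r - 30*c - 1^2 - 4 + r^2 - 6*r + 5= c*(6*r - 36) + r^2 - 6*r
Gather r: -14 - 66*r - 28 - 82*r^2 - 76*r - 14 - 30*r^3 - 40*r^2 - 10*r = -30*r^3 - 122*r^2 - 152*r - 56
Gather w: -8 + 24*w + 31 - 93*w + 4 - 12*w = 27 - 81*w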